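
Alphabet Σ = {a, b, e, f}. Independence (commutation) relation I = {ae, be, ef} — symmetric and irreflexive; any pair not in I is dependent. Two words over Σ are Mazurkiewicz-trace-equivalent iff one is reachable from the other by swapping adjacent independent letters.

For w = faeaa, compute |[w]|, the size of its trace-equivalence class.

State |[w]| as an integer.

5

piece 0:f — minimal
piece 1:a rests on {0:f}
piece 2:e — minimal
piece 3:a rests on {1:a}
piece 4:a rests on {3:a}
minimal pieces: {0:f, 2:e}
ways to finish when only these pieces remain (= sum over removing one remaining piece with nothing left below it):
  1 left: {2}→1  {4}→1
  2 left: {2,4}→2  {3,4}→1
  3 left: {1,3,4}→1  {2,3,4}→3
  placing 0:f first → 4 extensions
  placing 2:e first → 1 extensions
total linear extensions = 5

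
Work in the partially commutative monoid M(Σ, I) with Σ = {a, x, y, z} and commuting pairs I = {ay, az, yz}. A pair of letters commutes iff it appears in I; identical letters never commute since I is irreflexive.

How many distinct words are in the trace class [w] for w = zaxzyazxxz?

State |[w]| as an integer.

0(z) covers ∅
1(a) covers ∅
2(x) covers 0:z, 1:a
3(z) covers 2:x
4(y) covers 2:x
5(a) covers 2:x
6(z) covers 3:z
7(x) covers 4:y, 5:a, 6:z
8(x) covers 7:x
9(z) covers 8:x
floor of heap: 0:z, 1:a
completions by unplaced set U, small U first (add the entries for U minus each lowest piece of U):
  |U|=1: {9}:1
  |U|=2: {8,9}:1
  |U|=3: {7,8,9}:1
  |U|=4: {4,7,8,9}:1  {5,7,8,9}:1  {6,7,8,9}:1
  |U|=5: {3,6,7,8,9}:1  {4,5,7,8,9}:2  {4,6,7,8,9}:2  {5,6,7,8,9}:2
  |U|=6: {3,4,6,7,8,9}:3  {3,5,6,7,8,9}:3  {4,5,6,7,8,9}:6
  |U|=7: {3,4,5,6,7,8,9}:12
  |U|=8: {2,3,4,5,6,7,8,9}:12
  start at 0(z): 12
  start at 1(a): 12
sum over floor = 24

24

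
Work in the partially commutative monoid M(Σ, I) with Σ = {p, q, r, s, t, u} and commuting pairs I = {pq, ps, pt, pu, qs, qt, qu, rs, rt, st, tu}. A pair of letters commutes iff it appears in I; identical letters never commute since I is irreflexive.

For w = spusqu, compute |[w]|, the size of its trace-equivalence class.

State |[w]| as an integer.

drop 0:s onto floor
drop 1:p onto floor
drop 2:u onto {0:s}
drop 3:s onto {2:u}
drop 4:q onto floor
drop 5:u onto {3:s}
ground layer = {0:s, 1:p, 4:q}
drop-orders for the pieces not yet dropped (sum over which currently-grounded one goes next):
  1 to go: {1} 1  {4} 1  {5} 1
  2 to go: {1,4} 2  {1,5} 2  {3,5} 1  {4,5} 2
  3 to go: {1,3,5} 3  {1,4,5} 6  {2,3,5} 1  {3,4,5} 3
  4 to go: {0,2,3,5} 1  {1,2,3,5} 4  {1,3,4,5} 12  {2,3,4,5} 4
  if 0:s drops first: 20 orders
  if 1:p drops first: 5 orders
  if 4:q drops first: 5 orders
heap linearizations: 30

30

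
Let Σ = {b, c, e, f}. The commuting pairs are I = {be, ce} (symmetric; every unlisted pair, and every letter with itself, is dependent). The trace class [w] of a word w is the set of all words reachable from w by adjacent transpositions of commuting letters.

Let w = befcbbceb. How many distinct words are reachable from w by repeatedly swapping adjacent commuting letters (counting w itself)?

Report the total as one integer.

12

drop 0:b onto floor
drop 1:e onto floor
drop 2:f onto {0:b, 1:e}
drop 3:c onto {2:f}
drop 4:b onto {3:c}
drop 5:b onto {4:b}
drop 6:c onto {5:b}
drop 7:e onto {2:f}
drop 8:b onto {6:c}
ground layer = {0:b, 1:e}
drop-orders for the pieces not yet dropped (sum over which currently-grounded one goes next):
  1 to go: {7} 1  {8} 1
  2 to go: {6,8} 1  {7,8} 2
  3 to go: {5,6,8} 1  {6,7,8} 3
  4 to go: {4,5,6,8} 1  {5,6,7,8} 4
  5 to go: {3,4,5,6,8} 1  {4,5,6,7,8} 5
  6 to go: {3,4,5,6,7,8} 6
  7 to go: {2,3,4,5,6,7,8} 6
  if 0:b drops first: 6 orders
  if 1:e drops first: 6 orders
heap linearizations: 12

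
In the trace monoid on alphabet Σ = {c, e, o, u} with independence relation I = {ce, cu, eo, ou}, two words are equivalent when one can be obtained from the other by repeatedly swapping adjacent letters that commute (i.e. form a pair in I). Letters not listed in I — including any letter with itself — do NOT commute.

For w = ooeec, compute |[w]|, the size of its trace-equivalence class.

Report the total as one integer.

#0=o has no predecessor
#1=o depends on [0:o]
#2=e has no predecessor
#3=e depends on [2:e]
#4=c depends on [1:o]
sources: [0:o, 2:e]
N(rest) = Σ N(rest − s) over sources s of rest; N(one piece) = 1:
  size 1 → [3]=1  [4]=1
  size 2 → [1,4]=1  [2,3]=1  [3,4]=2
  size 3 → [0,1,4]=1  [1,3,4]=3  [2,3,4]=3
  first=0(o) contributes 6
  first=2(e) contributes 4
|[w]| = 10

10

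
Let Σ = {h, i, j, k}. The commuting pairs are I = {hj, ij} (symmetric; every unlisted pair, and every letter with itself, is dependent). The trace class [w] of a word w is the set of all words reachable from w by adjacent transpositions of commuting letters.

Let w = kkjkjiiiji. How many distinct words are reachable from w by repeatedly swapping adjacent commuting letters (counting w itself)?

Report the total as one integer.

15

#0=k has no predecessor
#1=k depends on [0:k]
#2=j depends on [1:k]
#3=k depends on [2:j]
#4=j depends on [3:k]
#5=i depends on [3:k]
#6=i depends on [5:i]
#7=i depends on [6:i]
#8=j depends on [4:j]
#9=i depends on [7:i]
sources: [0:k]
N(rest) = Σ N(rest − s) over sources s of rest; N(one piece) = 1:
  size 1 → [8]=1  [9]=1
  size 2 → [4,8]=1  [7,9]=1  [8,9]=2
  size 3 → [4,8,9]=3  [6,7,9]=1  [7,8,9]=3
  size 4 → [4,7,8,9]=6  [5,6,7,9]=1  [6,7,8,9]=4
  size 5 → [4,6,7,8,9]=10  [5,6,7,8,9]=5
  size 6 → [4,5,6,7,8,9]=15
  size 7 → [3,4,5,6,7,8,9]=15
  size 8 → [2,3,4,5,6,7,8,9]=15
  first=0(k) contributes 15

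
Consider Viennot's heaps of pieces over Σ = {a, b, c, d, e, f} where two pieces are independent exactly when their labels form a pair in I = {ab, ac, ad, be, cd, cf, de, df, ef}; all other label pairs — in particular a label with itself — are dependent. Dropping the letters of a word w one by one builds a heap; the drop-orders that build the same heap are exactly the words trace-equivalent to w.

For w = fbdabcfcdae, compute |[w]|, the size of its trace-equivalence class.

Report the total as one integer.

178

0(f) covers ∅
1(b) covers 0:f
2(d) covers 1:b
3(a) covers 0:f
4(b) covers 2:d
5(c) covers 4:b
6(f) covers 3:a, 4:b
7(c) covers 5:c
8(d) covers 4:b
9(a) covers 6:f
10(e) covers 7:c, 9:a
floor of heap: 0:f
completions by unplaced set U, small U first (add the entries for U minus each lowest piece of U):
  |U|=1: {8}:1  {10}:1
  |U|=2: {7,10}:1  {8,10}:2  {9,10}:1
  |U|=3: {5,7,10}:1  {6,9,10}:1  {7,8,10}:3  {7,9,10}:2  {8,9,10}:3
  |U|=4: {3,6,9,10}:1  {5,7,8,10}:4  {5,7,9,10}:3  {6,7,9,10}:3  {6,8,9,10}:4  {7,8,9,10}:8
  |U|=5: {3,6,7,9,10}:4  {3,6,8,9,10}:5  {5,6,7,9,10}:6  {5,7,8,9,10}:15  {6,7,8,9,10}:15
  |U|=6: {3,5,6,7,9,10}:10  {3,6,7,8,9,10}:24  {5,6,7,8,9,10}:36
  |U|=7: {3,5,6,7,8,9,10}:70  {4,5,6,7,8,9,10}:36
  |U|=8: {2,4,5,6,7,8,9,10}:36  {3,4,5,6,7,8,9,10}:106
  |U|=9: {1,2,4,5,6,7,8,9,10}:36  {2,3,4,5,6,7,8,9,10}:142
  start at 0(f): 178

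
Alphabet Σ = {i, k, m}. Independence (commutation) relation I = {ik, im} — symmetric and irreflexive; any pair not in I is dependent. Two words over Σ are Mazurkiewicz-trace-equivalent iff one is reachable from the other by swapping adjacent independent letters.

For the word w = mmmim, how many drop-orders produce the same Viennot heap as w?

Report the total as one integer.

drop 0:m onto floor
drop 1:m onto {0:m}
drop 2:m onto {1:m}
drop 3:i onto floor
drop 4:m onto {2:m}
ground layer = {0:m, 3:i}
drop-orders for the pieces not yet dropped (sum over which currently-grounded one goes next):
  1 to go: {3} 1  {4} 1
  2 to go: {2,4} 1  {3,4} 2
  3 to go: {1,2,4} 1  {2,3,4} 3
  if 0:m drops first: 4 orders
  if 3:i drops first: 1 orders
heap linearizations: 5

5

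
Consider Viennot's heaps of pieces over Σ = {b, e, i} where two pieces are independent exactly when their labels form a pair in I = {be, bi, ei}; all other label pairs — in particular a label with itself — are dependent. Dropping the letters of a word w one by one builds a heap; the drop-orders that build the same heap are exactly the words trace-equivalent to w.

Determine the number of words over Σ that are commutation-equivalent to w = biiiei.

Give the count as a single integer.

#0=b has no predecessor
#1=i has no predecessor
#2=i depends on [1:i]
#3=i depends on [2:i]
#4=e has no predecessor
#5=i depends on [3:i]
sources: [0:b, 1:i, 4:e]
N(rest) = Σ N(rest − s) over sources s of rest; N(one piece) = 1:
  size 1 → [0]=1  [4]=1  [5]=1
  size 2 → [0,4]=2  [0,5]=2  [3,5]=1  [4,5]=2
  size 3 → [0,3,5]=3  [0,4,5]=6  [2,3,5]=1  [3,4,5]=3
  size 4 → [0,2,3,5]=4  [0,3,4,5]=12  [1,2,3,5]=1  [2,3,4,5]=4
  first=0(b) contributes 5
  first=1(i) contributes 20
  first=4(e) contributes 5
|[w]| = 30

30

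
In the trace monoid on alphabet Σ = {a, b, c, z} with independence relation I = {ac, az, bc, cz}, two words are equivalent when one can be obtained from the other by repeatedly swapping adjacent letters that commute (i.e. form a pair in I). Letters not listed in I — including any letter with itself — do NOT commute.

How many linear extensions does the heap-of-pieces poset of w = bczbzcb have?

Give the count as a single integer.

21

0(b) covers ∅
1(c) covers ∅
2(z) covers 0:b
3(b) covers 2:z
4(z) covers 3:b
5(c) covers 1:c
6(b) covers 4:z
floor of heap: 0:b, 1:c
completions by unplaced set U, small U first (add the entries for U minus each lowest piece of U):
  |U|=1: {5}:1  {6}:1
  |U|=2: {1,5}:1  {4,6}:1  {5,6}:2
  |U|=3: {1,5,6}:3  {3,4,6}:1  {4,5,6}:3
  |U|=4: {1,4,5,6}:6  {2,3,4,6}:1  {3,4,5,6}:4
  |U|=5: {0,2,3,4,6}:1  {1,3,4,5,6}:10  {2,3,4,5,6}:5
  start at 0(b): 15
  start at 1(c): 6
sum over floor = 21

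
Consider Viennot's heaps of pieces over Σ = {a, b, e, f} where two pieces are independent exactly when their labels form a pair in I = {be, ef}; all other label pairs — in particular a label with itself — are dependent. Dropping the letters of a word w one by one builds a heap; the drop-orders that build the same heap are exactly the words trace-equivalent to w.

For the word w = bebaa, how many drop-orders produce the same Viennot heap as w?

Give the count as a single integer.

3

drop 0:b onto floor
drop 1:e onto floor
drop 2:b onto {0:b}
drop 3:a onto {1:e, 2:b}
drop 4:a onto {3:a}
ground layer = {0:b, 1:e}
drop-orders for the pieces not yet dropped (sum over which currently-grounded one goes next):
  1 to go: {4} 1
  2 to go: {3,4} 1
  3 to go: {1,3,4} 1  {2,3,4} 1
  if 0:b drops first: 2 orders
  if 1:e drops first: 1 orders
heap linearizations: 3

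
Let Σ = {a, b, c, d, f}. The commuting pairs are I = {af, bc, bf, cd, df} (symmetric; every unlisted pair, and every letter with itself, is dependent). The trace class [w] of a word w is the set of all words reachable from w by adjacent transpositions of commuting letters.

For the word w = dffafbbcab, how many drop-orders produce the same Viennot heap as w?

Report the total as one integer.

65

0(d) covers ∅
1(f) covers ∅
2(f) covers 1:f
3(a) covers 0:d
4(f) covers 2:f
5(b) covers 3:a
6(b) covers 5:b
7(c) covers 3:a, 4:f
8(a) covers 6:b, 7:c
9(b) covers 8:a
floor of heap: 0:d, 1:f
completions by unplaced set U, small U first (add the entries for U minus each lowest piece of U):
  |U|=1: {9}:1
  |U|=2: {8,9}:1
  |U|=3: {6,8,9}:1  {7,8,9}:1
  |U|=4: {4,7,8,9}:1  {5,6,8,9}:1  {6,7,8,9}:2
  |U|=5: {2,4,7,8,9}:1  {4,6,7,8,9}:3  {5,6,7,8,9}:3
  |U|=6: {1,2,4,7,8,9}:1  {2,4,6,7,8,9}:4  {3,5,6,7,8,9}:3  {4,5,6,7,8,9}:6
  |U|=7: {0,3,5,6,7,8,9}:3  {1,2,4,6,7,8,9}:5  {2,4,5,6,7,8,9}:10  {3,4,5,6,7,8,9}:9
  |U|=8: {0,3,4,5,6,7,8,9}:12  {1,2,4,5,6,7,8,9}:15  {2,3,4,5,6,7,8,9}:19
  start at 0(d): 34
  start at 1(f): 31
sum over floor = 65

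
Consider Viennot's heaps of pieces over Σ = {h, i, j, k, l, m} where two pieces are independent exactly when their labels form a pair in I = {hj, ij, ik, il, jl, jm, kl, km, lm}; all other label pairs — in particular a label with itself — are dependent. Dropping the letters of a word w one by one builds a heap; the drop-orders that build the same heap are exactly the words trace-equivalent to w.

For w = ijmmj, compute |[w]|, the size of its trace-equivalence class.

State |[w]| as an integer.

drop 0:i onto floor
drop 1:j onto floor
drop 2:m onto {0:i}
drop 3:m onto {2:m}
drop 4:j onto {1:j}
ground layer = {0:i, 1:j}
drop-orders for the pieces not yet dropped (sum over which currently-grounded one goes next):
  1 to go: {3} 1  {4} 1
  2 to go: {1,4} 1  {2,3} 1  {3,4} 2
  3 to go: {0,2,3} 1  {1,3,4} 3  {2,3,4} 3
  if 0:i drops first: 6 orders
  if 1:j drops first: 4 orders
heap linearizations: 10

10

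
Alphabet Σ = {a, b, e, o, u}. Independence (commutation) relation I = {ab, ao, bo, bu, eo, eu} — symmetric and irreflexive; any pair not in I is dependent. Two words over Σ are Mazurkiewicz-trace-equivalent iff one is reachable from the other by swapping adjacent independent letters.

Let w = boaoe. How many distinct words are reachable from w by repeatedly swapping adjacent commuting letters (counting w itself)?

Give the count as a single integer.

drop 0:b onto floor
drop 1:o onto floor
drop 2:a onto floor
drop 3:o onto {1:o}
drop 4:e onto {0:b, 2:a}
ground layer = {0:b, 1:o, 2:a}
drop-orders for the pieces not yet dropped (sum over which currently-grounded one goes next):
  1 to go: {3} 1  {4} 1
  2 to go: {0,4} 1  {1,3} 1  {2,4} 1  {3,4} 2
  3 to go: {0,2,4} 2  {0,3,4} 3  {1,3,4} 3  {2,3,4} 3
  if 0:b drops first: 6 orders
  if 1:o drops first: 8 orders
  if 2:a drops first: 6 orders
heap linearizations: 20

20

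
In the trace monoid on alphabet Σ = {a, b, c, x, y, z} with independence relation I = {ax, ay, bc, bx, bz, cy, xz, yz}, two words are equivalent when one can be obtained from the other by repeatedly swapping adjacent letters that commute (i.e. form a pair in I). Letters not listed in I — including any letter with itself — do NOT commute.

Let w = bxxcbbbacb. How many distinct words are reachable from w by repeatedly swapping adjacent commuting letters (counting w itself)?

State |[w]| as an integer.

0(b) covers ∅
1(x) covers ∅
2(x) covers 1:x
3(c) covers 2:x
4(b) covers 0:b
5(b) covers 4:b
6(b) covers 5:b
7(a) covers 3:c, 6:b
8(c) covers 7:a
9(b) covers 7:a
floor of heap: 0:b, 1:x
completions by unplaced set U, small U first (add the entries for U minus each lowest piece of U):
  |U|=1: {8}:1  {9}:1
  |U|=2: {8,9}:2
  |U|=3: {7,8,9}:2
  |U|=4: {3,7,8,9}:2  {6,7,8,9}:2
  |U|=5: {2,3,7,8,9}:2  {3,6,7,8,9}:4  {5,6,7,8,9}:2
  |U|=6: {1,2,3,7,8,9}:2  {2,3,6,7,8,9}:6  {3,5,6,7,8,9}:6  {4,5,6,7,8,9}:2
  |U|=7: {0,4,5,6,7,8,9}:2  {1,2,3,6,7,8,9}:8  {2,3,5,6,7,8,9}:12  {3,4,5,6,7,8,9}:8
  |U|=8: {0,3,4,5,6,7,8,9}:10  {1,2,3,5,6,7,8,9}:20  {2,3,4,5,6,7,8,9}:20
  start at 0(b): 40
  start at 1(x): 30
sum over floor = 70

70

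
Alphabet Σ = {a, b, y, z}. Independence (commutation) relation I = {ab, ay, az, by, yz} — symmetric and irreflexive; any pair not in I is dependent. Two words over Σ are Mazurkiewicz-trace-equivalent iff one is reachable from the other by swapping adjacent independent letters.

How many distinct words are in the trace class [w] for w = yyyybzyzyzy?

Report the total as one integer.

330

#0=y has no predecessor
#1=y depends on [0:y]
#2=y depends on [1:y]
#3=y depends on [2:y]
#4=b has no predecessor
#5=z depends on [4:b]
#6=y depends on [3:y]
#7=z depends on [5:z]
#8=y depends on [6:y]
#9=z depends on [7:z]
#10=y depends on [8:y]
sources: [0:y, 4:b]
N(rest) = Σ N(rest − s) over sources s of rest; N(one piece) = 1:
  size 1 → [9]=1  [10]=1
  size 2 → [7,9]=1  [8,10]=1  [9,10]=2
  size 3 → [5,7,9]=1  [6,8,10]=1  [7,9,10]=3  [8,9,10]=3
  size 4 → [3,6,8,10]=1  [4,5,7,9]=1  [5,7,9,10]=4  [6,8,9,10]=4  [7,8,9,10]=6
  size 5 → [2,3,6,8,10]=1  [3,6,8,9,10]=5  [4,5,7,9,10]=5  [5,7,8,9,10]=10  [6,7,8,9,10]=10
  size 6 → [1,2,3,6,8,10]=1  [2,3,6,8,9,10]=6  [3,6,7,8,9,10]=15  [4,5,7,8,9,10]=15  [5,6,7,8,9,10]=20
  size 7 → [0,1,2,3,6,8,10]=1  [1,2,3,6,8,9,10]=7  [2,3,6,7,8,9,10]=21  [3,5,6,7,8,9,10]=35  [4,5,6,7,8,9,10]=35
  size 8 → [0,1,2,3,6,8,9,10]=8  [1,2,3,6,7,8,9,10]=28  [2,3,5,6,7,8,9,10]=56  [3,4,5,6,7,8,9,10]=70
  size 9 → [0,1,2,3,6,7,8,9,10]=36  [1,2,3,5,6,7,8,9,10]=84  [2,3,4,5,6,7,8,9,10]=126
  first=0(y) contributes 210
  first=4(b) contributes 120
|[w]| = 330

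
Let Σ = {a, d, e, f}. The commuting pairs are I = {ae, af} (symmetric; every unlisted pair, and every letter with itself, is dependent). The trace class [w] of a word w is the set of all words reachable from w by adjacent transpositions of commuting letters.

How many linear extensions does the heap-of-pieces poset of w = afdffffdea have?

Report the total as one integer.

piece 0:a — minimal
piece 1:f — minimal
piece 2:d rests on {0:a, 1:f}
piece 3:f rests on {2:d}
piece 4:f rests on {3:f}
piece 5:f rests on {4:f}
piece 6:f rests on {5:f}
piece 7:d rests on {6:f}
piece 8:e rests on {7:d}
piece 9:a rests on {7:d}
minimal pieces: {0:a, 1:f}
ways to finish when only these pieces remain (= sum over removing one remaining piece with nothing left below it):
  1 left: {8}→1  {9}→1
  2 left: {8,9}→2
  3 left: {7,8,9}→2
  4 left: {6,7,8,9}→2
  5 left: {5,6,7,8,9}→2
  6 left: {4,5,6,7,8,9}→2
  7 left: {3,4,5,6,7,8,9}→2
  8 left: {2,3,4,5,6,7,8,9}→2
  placing 0:a first → 2 extensions
  placing 1:f first → 2 extensions
total linear extensions = 4

4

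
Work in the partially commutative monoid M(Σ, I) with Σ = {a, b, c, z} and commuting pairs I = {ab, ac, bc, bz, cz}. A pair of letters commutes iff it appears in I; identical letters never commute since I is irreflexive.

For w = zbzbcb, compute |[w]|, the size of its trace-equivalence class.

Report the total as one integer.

60

0(z) covers ∅
1(b) covers ∅
2(z) covers 0:z
3(b) covers 1:b
4(c) covers ∅
5(b) covers 3:b
floor of heap: 0:z, 1:b, 4:c
completions by unplaced set U, small U first (add the entries for U minus each lowest piece of U):
  |U|=1: {2}:1  {4}:1  {5}:1
  |U|=2: {0,2}:1  {2,4}:2  {2,5}:2  {3,5}:1  {4,5}:2
  |U|=3: {0,2,4}:3  {0,2,5}:3  {1,3,5}:1  {2,3,5}:3  {2,4,5}:6  {3,4,5}:3
  |U|=4: {0,2,3,5}:6  {0,2,4,5}:12  {1,2,3,5}:4  {1,3,4,5}:4  {2,3,4,5}:12
  start at 0(z): 20
  start at 1(b): 30
  start at 4(c): 10
sum over floor = 60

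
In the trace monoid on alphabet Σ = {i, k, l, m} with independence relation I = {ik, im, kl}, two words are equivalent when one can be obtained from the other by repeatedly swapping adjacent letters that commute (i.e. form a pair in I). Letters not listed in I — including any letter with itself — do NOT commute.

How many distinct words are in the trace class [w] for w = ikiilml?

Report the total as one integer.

5

#0=i has no predecessor
#1=k has no predecessor
#2=i depends on [0:i]
#3=i depends on [2:i]
#4=l depends on [3:i]
#5=m depends on [1:k, 4:l]
#6=l depends on [5:m]
sources: [0:i, 1:k]
N(rest) = Σ N(rest − s) over sources s of rest; N(one piece) = 1:
  size 1 → [6]=1
  size 2 → [5,6]=1
  size 3 → [1,5,6]=1  [4,5,6]=1
  size 4 → [1,4,5,6]=2  [3,4,5,6]=1
  size 5 → [1,3,4,5,6]=3  [2,3,4,5,6]=1
  first=0(i) contributes 4
  first=1(k) contributes 1
|[w]| = 5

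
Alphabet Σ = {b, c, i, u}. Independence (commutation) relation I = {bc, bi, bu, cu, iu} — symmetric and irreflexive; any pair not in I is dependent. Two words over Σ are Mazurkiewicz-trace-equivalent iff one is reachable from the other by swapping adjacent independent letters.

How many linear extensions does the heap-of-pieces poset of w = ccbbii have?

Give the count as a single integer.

15

drop 0:c onto floor
drop 1:c onto {0:c}
drop 2:b onto floor
drop 3:b onto {2:b}
drop 4:i onto {1:c}
drop 5:i onto {4:i}
ground layer = {0:c, 2:b}
drop-orders for the pieces not yet dropped (sum over which currently-grounded one goes next):
  1 to go: {3} 1  {5} 1
  2 to go: {2,3} 1  {3,5} 2  {4,5} 1
  3 to go: {1,4,5} 1  {2,3,5} 3  {3,4,5} 3
  4 to go: {0,1,4,5} 1  {1,3,4,5} 4  {2,3,4,5} 6
  if 0:c drops first: 10 orders
  if 2:b drops first: 5 orders
heap linearizations: 15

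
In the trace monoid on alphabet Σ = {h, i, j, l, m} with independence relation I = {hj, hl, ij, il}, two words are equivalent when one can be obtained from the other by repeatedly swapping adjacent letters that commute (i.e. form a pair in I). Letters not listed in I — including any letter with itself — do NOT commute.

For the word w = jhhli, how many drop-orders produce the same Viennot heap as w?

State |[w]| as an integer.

10

#0=j has no predecessor
#1=h has no predecessor
#2=h depends on [1:h]
#3=l depends on [0:j]
#4=i depends on [2:h]
sources: [0:j, 1:h]
N(rest) = Σ N(rest − s) over sources s of rest; N(one piece) = 1:
  size 1 → [3]=1  [4]=1
  size 2 → [0,3]=1  [2,4]=1  [3,4]=2
  size 3 → [0,3,4]=3  [1,2,4]=1  [2,3,4]=3
  first=0(j) contributes 4
  first=1(h) contributes 6
|[w]| = 10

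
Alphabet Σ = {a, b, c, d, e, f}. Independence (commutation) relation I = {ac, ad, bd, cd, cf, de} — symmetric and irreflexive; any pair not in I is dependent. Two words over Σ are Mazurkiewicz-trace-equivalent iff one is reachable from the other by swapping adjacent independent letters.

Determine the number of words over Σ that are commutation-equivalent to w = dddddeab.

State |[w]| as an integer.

#0=d has no predecessor
#1=d depends on [0:d]
#2=d depends on [1:d]
#3=d depends on [2:d]
#4=d depends on [3:d]
#5=e has no predecessor
#6=a depends on [5:e]
#7=b depends on [6:a]
sources: [0:d, 5:e]
N(rest) = Σ N(rest − s) over sources s of rest; N(one piece) = 1:
  size 1 → [4]=1  [7]=1
  size 2 → [3,4]=1  [4,7]=2  [6,7]=1
  size 3 → [2,3,4]=1  [3,4,7]=3  [4,6,7]=3  [5,6,7]=1
  size 4 → [1,2,3,4]=1  [2,3,4,7]=4  [3,4,6,7]=6  [4,5,6,7]=4
  size 5 → [0,1,2,3,4]=1  [1,2,3,4,7]=5  [2,3,4,6,7]=10  [3,4,5,6,7]=10
  size 6 → [0,1,2,3,4,7]=6  [1,2,3,4,6,7]=15  [2,3,4,5,6,7]=20
  first=0(d) contributes 35
  first=5(e) contributes 21
|[w]| = 56

56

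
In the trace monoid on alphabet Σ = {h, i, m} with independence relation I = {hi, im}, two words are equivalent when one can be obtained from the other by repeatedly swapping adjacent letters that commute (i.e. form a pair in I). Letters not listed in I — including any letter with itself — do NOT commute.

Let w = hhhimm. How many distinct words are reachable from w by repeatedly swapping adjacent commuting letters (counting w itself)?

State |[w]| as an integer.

6

drop 0:h onto floor
drop 1:h onto {0:h}
drop 2:h onto {1:h}
drop 3:i onto floor
drop 4:m onto {2:h}
drop 5:m onto {4:m}
ground layer = {0:h, 3:i}
drop-orders for the pieces not yet dropped (sum over which currently-grounded one goes next):
  1 to go: {3} 1  {5} 1
  2 to go: {3,5} 2  {4,5} 1
  3 to go: {2,4,5} 1  {3,4,5} 3
  4 to go: {1,2,4,5} 1  {2,3,4,5} 4
  if 0:h drops first: 5 orders
  if 3:i drops first: 1 orders
heap linearizations: 6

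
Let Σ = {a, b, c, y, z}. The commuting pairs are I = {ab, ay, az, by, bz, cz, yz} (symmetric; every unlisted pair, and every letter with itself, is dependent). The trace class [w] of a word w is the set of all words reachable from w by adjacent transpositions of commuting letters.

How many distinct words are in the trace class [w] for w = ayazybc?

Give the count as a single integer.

#0=a has no predecessor
#1=y has no predecessor
#2=a depends on [0:a]
#3=z has no predecessor
#4=y depends on [1:y]
#5=b has no predecessor
#6=c depends on [2:a, 4:y, 5:b]
sources: [0:a, 1:y, 3:z, 5:b]
N(rest) = Σ N(rest − s) over sources s of rest; N(one piece) = 1:
  size 1 → [3]=1  [6]=1
  size 2 → [2,6]=1  [3,6]=2  [4,6]=1  [5,6]=1
  size 3 → [0,2,6]=1  [1,4,6]=1  [2,3,6]=3  [2,4,6]=2  [2,5,6]=2  [3,4,6]=3  [3,5,6]=3  [4,5,6]=2
  size 4 → [0,2,3,6]=4  [0,2,4,6]=3  [0,2,5,6]=3  [1,2,4,6]=3  [1,3,4,6]=4  [1,4,5,6]=3  [2,3,4,6]=8  [2,3,5,6]=8  [2,4,5,6]=6  [3,4,5,6]=8
  size 5 → [0,1,2,4,6]=6  [0,2,3,4,6]=15  [0,2,3,5,6]=15  [0,2,4,5,6]=12  [1,2,3,4,6]=15  [1,2,4,5,6]=12  [1,3,4,5,6]=15  [2,3,4,5,6]=30
  first=0(a) contributes 72
  first=1(y) contributes 72
  first=3(z) contributes 30
  first=5(b) contributes 36
|[w]| = 210

210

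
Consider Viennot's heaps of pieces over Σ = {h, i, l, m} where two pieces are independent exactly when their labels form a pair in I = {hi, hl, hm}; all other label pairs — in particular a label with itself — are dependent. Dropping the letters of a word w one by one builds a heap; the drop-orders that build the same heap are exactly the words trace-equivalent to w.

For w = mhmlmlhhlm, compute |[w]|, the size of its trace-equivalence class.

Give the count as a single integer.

drop 0:m onto floor
drop 1:h onto floor
drop 2:m onto {0:m}
drop 3:l onto {2:m}
drop 4:m onto {3:l}
drop 5:l onto {4:m}
drop 6:h onto {1:h}
drop 7:h onto {6:h}
drop 8:l onto {5:l}
drop 9:m onto {8:l}
ground layer = {0:m, 1:h}
drop-orders for the pieces not yet dropped (sum over which currently-grounded one goes next):
  1 to go: {7} 1  {9} 1
  2 to go: {6,7} 1  {7,9} 2  {8,9} 1
  3 to go: {1,6,7} 1  {5,8,9} 1  {6,7,9} 3  {7,8,9} 3
  4 to go: {1,6,7,9} 4  {4,5,8,9} 1  {5,7,8,9} 4  {6,7,8,9} 6
  5 to go: {1,6,7,8,9} 10  {3,4,5,8,9} 1  {4,5,7,8,9} 5  {5,6,7,8,9} 10
  6 to go: {1,5,6,7,8,9} 20  {2,3,4,5,8,9} 1  {3,4,5,7,8,9} 6  {4,5,6,7,8,9} 15
  7 to go: {0,2,3,4,5,8,9} 1  {1,4,5,6,7,8,9} 35  {2,3,4,5,7,8,9} 7  {3,4,5,6,7,8,9} 21
  8 to go: {0,2,3,4,5,7,8,9} 8  {1,3,4,5,6,7,8,9} 56  {2,3,4,5,6,7,8,9} 28
  if 0:m drops first: 84 orders
  if 1:h drops first: 36 orders
heap linearizations: 120

120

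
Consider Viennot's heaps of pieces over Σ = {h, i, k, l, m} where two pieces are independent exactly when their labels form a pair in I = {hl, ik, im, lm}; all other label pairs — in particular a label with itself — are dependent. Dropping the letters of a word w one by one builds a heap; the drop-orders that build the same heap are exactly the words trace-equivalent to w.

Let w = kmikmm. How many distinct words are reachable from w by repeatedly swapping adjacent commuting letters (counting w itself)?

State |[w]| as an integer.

piece 0:k — minimal
piece 1:m rests on {0:k}
piece 2:i — minimal
piece 3:k rests on {1:m}
piece 4:m rests on {3:k}
piece 5:m rests on {4:m}
minimal pieces: {0:k, 2:i}
ways to finish when only these pieces remain (= sum over removing one remaining piece with nothing left below it):
  1 left: {2}→1  {5}→1
  2 left: {2,5}→2  {4,5}→1
  3 left: {2,4,5}→3  {3,4,5}→1
  4 left: {1,3,4,5}→1  {2,3,4,5}→4
  placing 0:k first → 5 extensions
  placing 2:i first → 1 extensions
total linear extensions = 6

6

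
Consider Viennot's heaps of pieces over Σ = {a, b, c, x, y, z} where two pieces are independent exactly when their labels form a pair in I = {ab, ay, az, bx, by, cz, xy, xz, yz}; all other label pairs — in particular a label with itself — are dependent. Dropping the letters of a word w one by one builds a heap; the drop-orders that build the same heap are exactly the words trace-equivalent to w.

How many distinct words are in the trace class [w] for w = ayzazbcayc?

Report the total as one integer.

piece 0:a — minimal
piece 1:y — minimal
piece 2:z — minimal
piece 3:a rests on {0:a}
piece 4:z rests on {2:z}
piece 5:b rests on {4:z}
piece 6:c rests on {1:y, 3:a, 5:b}
piece 7:a rests on {6:c}
piece 8:y rests on {6:c}
piece 9:c rests on {7:a, 8:y}
minimal pieces: {0:a, 1:y, 2:z}
ways to finish when only these pieces remain (= sum over removing one remaining piece with nothing left below it):
  1 left: {9}→1
  2 left: {7,9}→1  {8,9}→1
  3 left: {7,8,9}→2
  4 left: {6,7,8,9}→2
  5 left: {1,6,7,8,9}→2  {3,6,7,8,9}→2  {5,6,7,8,9}→2
  6 left: {0,3,6,7,8,9}→2  {1,3,6,7,8,9}→4  {1,5,6,7,8,9}→4  {3,5,6,7,8,9}→4  {4,5,6,7,8,9}→2
  7 left: {0,1,3,6,7,8,9}→6  {0,3,5,6,7,8,9}→6  {1,3,5,6,7,8,9}→12  {1,4,5,6,7,8,9}→6  {2,4,5,6,7,8,9}→2  {3,4,5,6,7,8,9}→6
  8 left: {0,1,3,5,6,7,8,9}→24  {0,3,4,5,6,7,8,9}→12  {1,2,4,5,6,7,8,9}→8  {1,3,4,5,6,7,8,9}→24  {2,3,4,5,6,7,8,9}→8
  placing 0:a first → 40 extensions
  placing 1:y first → 20 extensions
  placing 2:z first → 60 extensions
total linear extensions = 120

120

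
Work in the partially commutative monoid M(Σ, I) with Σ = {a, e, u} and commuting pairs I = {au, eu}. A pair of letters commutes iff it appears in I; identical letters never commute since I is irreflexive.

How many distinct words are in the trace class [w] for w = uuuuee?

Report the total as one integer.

drop 0:u onto floor
drop 1:u onto {0:u}
drop 2:u onto {1:u}
drop 3:u onto {2:u}
drop 4:e onto floor
drop 5:e onto {4:e}
ground layer = {0:u, 4:e}
drop-orders for the pieces not yet dropped (sum over which currently-grounded one goes next):
  1 to go: {3} 1  {5} 1
  2 to go: {2,3} 1  {3,5} 2  {4,5} 1
  3 to go: {1,2,3} 1  {2,3,5} 3  {3,4,5} 3
  4 to go: {0,1,2,3} 1  {1,2,3,5} 4  {2,3,4,5} 6
  if 0:u drops first: 10 orders
  if 4:e drops first: 5 orders
heap linearizations: 15

15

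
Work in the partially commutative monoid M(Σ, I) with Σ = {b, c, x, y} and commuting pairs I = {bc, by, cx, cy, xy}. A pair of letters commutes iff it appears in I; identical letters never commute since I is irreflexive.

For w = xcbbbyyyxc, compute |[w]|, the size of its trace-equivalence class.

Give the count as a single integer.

#0=x has no predecessor
#1=c has no predecessor
#2=b depends on [0:x]
#3=b depends on [2:b]
#4=b depends on [3:b]
#5=y has no predecessor
#6=y depends on [5:y]
#7=y depends on [6:y]
#8=x depends on [4:b]
#9=c depends on [1:c]
sources: [0:x, 1:c, 5:y]
N(rest) = Σ N(rest − s) over sources s of rest; N(one piece) = 1:
  size 1 → [7]=1  [8]=1  [9]=1
  size 2 → [1,9]=1  [4,8]=1  [6,7]=1  [7,8]=2  [7,9]=2  [8,9]=2
  size 3 → [1,7,9]=3  [1,8,9]=3  [3,4,8]=1  [4,7,8]=3  [4,8,9]=3  [5,6,7]=1  [6,7,8]=3  [6,7,9]=3  [7,8,9]=6
  size 4 → [1,4,8,9]=6  [1,6,7,9]=6  [1,7,8,9]=12  [2,3,4,8]=1  [3,4,7,8]=4  [3,4,8,9]=4  [4,6,7,8]=6  [4,7,8,9]=12  [5,6,7,8]=4  [5,6,7,9]=4  [6,7,8,9]=12
  size 5 → [0,2,3,4,8]=1  [1,3,4,8,9]=10  [1,4,7,8,9]=30  [1,5,6,7,9]=10  [1,6,7,8,9]=30  [2,3,4,7,8]=5  [2,3,4,8,9]=5  [3,4,6,7,8]=10  [3,4,7,8,9]=20  [4,5,6,7,8]=10  [4,6,7,8,9]=30  [5,6,7,8,9]=20
  size 6 → [0,2,3,4,7,8]=6  [0,2,3,4,8,9]=6  [1,2,3,4,8,9]=15  [1,3,4,7,8,9]=60  [1,4,6,7,8,9]=90  [1,5,6,7,8,9]=60  [2,3,4,6,7,8]=15  [2,3,4,7,8,9]=30  [3,4,5,6,7,8]=20  [3,4,6,7,8,9]=60  [4,5,6,7,8,9]=60
  size 7 → [0,1,2,3,4,8,9]=21  [0,2,3,4,6,7,8]=21  [0,2,3,4,7,8,9]=42  [1,2,3,4,7,8,9]=105  [1,3,4,6,7,8,9]=210  [1,4,5,6,7,8,9]=210  [2,3,4,5,6,7,8]=35  [2,3,4,6,7,8,9]=105  [3,4,5,6,7,8,9]=140
  size 8 → [0,1,2,3,4,7,8,9]=168  [0,2,3,4,5,6,7,8]=56  [0,2,3,4,6,7,8,9]=168  [1,2,3,4,6,7,8,9]=420  [1,3,4,5,6,7,8,9]=560  [2,3,4,5,6,7,8,9]=280
  first=0(x) contributes 1260
  first=1(c) contributes 504
  first=5(y) contributes 756
|[w]| = 2520

2520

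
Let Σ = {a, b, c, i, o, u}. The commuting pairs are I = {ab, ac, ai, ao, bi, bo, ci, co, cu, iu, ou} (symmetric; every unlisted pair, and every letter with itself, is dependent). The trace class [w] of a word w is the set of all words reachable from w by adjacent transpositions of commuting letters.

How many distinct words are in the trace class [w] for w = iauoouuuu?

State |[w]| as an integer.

drop 0:i onto floor
drop 1:a onto floor
drop 2:u onto {1:a}
drop 3:o onto {0:i}
drop 4:o onto {3:o}
drop 5:u onto {2:u}
drop 6:u onto {5:u}
drop 7:u onto {6:u}
drop 8:u onto {7:u}
ground layer = {0:i, 1:a}
drop-orders for the pieces not yet dropped (sum over which currently-grounded one goes next):
  1 to go: {4} 1  {8} 1
  2 to go: {3,4} 1  {4,8} 2  {7,8} 1
  3 to go: {0,3,4} 1  {3,4,8} 3  {4,7,8} 3  {6,7,8} 1
  4 to go: {0,3,4,8} 4  {3,4,7,8} 6  {4,6,7,8} 4  {5,6,7,8} 1
  5 to go: {0,3,4,7,8} 10  {2,5,6,7,8} 1  {3,4,6,7,8} 10  {4,5,6,7,8} 5
  6 to go: {0,3,4,6,7,8} 20  {1,2,5,6,7,8} 1  {2,4,5,6,7,8} 6  {3,4,5,6,7,8} 15
  7 to go: {0,3,4,5,6,7,8} 35  {1,2,4,5,6,7,8} 7  {2,3,4,5,6,7,8} 21
  if 0:i drops first: 28 orders
  if 1:a drops first: 56 orders
heap linearizations: 84

84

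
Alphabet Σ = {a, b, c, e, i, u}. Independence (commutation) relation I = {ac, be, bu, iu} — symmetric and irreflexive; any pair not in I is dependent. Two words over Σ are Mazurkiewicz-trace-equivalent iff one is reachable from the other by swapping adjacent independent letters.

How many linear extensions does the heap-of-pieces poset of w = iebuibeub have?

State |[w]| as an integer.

38

#0=i has no predecessor
#1=e depends on [0:i]
#2=b depends on [0:i]
#3=u depends on [1:e]
#4=i depends on [1:e, 2:b]
#5=b depends on [4:i]
#6=e depends on [3:u, 4:i]
#7=u depends on [6:e]
#8=b depends on [5:b]
sources: [0:i]
N(rest) = Σ N(rest − s) over sources s of rest; N(one piece) = 1:
  size 1 → [7]=1  [8]=1
  size 2 → [5,8]=1  [6,7]=1  [7,8]=2
  size 3 → [3,6,7]=1  [5,7,8]=3  [6,7,8]=3
  size 4 → [3,6,7,8]=4  [5,6,7,8]=6
  size 5 → [3,5,6,7,8]=10  [4,5,6,7,8]=6
  size 6 → [2,4,5,6,7,8]=6  [3,4,5,6,7,8]=16
  size 7 → [1,3,4,5,6,7,8]=16  [2,3,4,5,6,7,8]=22
  first=0(i) contributes 38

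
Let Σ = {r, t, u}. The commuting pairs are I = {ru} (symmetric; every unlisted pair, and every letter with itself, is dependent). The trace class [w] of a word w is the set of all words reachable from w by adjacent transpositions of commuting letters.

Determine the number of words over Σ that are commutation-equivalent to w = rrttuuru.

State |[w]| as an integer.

4

drop 0:r onto floor
drop 1:r onto {0:r}
drop 2:t onto {1:r}
drop 3:t onto {2:t}
drop 4:u onto {3:t}
drop 5:u onto {4:u}
drop 6:r onto {3:t}
drop 7:u onto {5:u}
ground layer = {0:r}
drop-orders for the pieces not yet dropped (sum over which currently-grounded one goes next):
  1 to go: {6} 1  {7} 1
  2 to go: {5,7} 1  {6,7} 2
  3 to go: {4,5,7} 1  {5,6,7} 3
  4 to go: {4,5,6,7} 4
  5 to go: {3,4,5,6,7} 4
  6 to go: {2,3,4,5,6,7} 4
  if 0:r drops first: 4 orders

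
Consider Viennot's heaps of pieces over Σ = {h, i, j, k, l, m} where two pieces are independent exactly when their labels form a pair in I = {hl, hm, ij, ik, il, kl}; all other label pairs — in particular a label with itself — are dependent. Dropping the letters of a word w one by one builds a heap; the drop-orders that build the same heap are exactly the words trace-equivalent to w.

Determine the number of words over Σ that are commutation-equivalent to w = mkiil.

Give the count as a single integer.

12

0(m) covers ∅
1(k) covers 0:m
2(i) covers 0:m
3(i) covers 2:i
4(l) covers 0:m
floor of heap: 0:m
completions by unplaced set U, small U first (add the entries for U minus each lowest piece of U):
  |U|=1: {1}:1  {3}:1  {4}:1
  |U|=2: {1,3}:2  {1,4}:2  {2,3}:1  {3,4}:2
  |U|=3: {1,2,3}:3  {1,3,4}:6  {2,3,4}:3
  start at 0(m): 12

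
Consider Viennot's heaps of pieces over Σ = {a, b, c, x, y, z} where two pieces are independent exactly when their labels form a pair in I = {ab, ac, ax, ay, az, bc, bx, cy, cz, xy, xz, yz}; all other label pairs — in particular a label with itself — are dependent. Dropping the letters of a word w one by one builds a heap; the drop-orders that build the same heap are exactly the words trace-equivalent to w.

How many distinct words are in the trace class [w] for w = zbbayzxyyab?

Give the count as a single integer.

1980

drop 0:z onto floor
drop 1:b onto {0:z}
drop 2:b onto {1:b}
drop 3:a onto floor
drop 4:y onto {2:b}
drop 5:z onto {2:b}
drop 6:x onto floor
drop 7:y onto {4:y}
drop 8:y onto {7:y}
drop 9:a onto {3:a}
drop 10:b onto {5:z, 8:y}
ground layer = {0:z, 3:a, 6:x}
drop-orders for the pieces not yet dropped (sum over which currently-grounded one goes next):
  1 to go: {6} 1  {9} 1  {10} 1
  2 to go: {3,9} 1  {5,10} 1  {6,9} 2  {6,10} 2  {8,10} 1  {9,10} 2
  3 to go: {3,6,9} 3  {3,9,10} 3  {5,6,10} 3  {5,8,10} 2  {5,9,10} 3  {6,8,10} 3  {6,9,10} 6  {7,8,10} 1  {8,9,10} 3
  4 to go: {3,5,9,10} 6  {3,6,9,10} 12  {3,8,9,10} 6  {4,7,8,10} 1  {5,6,8,10} 8  {5,6,9,10} 12  {5,7,8,10} 3  {5,8,9,10} 8  {6,7,8,10} 4  {6,8,9,10} 12  {7,8,9,10} 4
  5 to go: {3,5,6,9,10} 30  {3,5,8,9,10} 20  {3,6,8,9,10} 30  {3,7,8,9,10} 10  {4,5,7,8,10} 4  {4,6,7,8,10} 5  {4,7,8,9,10} 5  {5,6,7,8,10} 15  {5,6,8,9,10} 40  {5,7,8,9,10} 15  {6,7,8,9,10} 20
  6 to go: {2,4,5,7,8,10} 4  {3,4,7,8,9,10} 15  {3,5,6,8,9,10} 120  {3,5,7,8,9,10} 45  {3,6,7,8,9,10} 60  {4,5,6,7,8,10} 24  {4,5,7,8,9,10} 24  {4,6,7,8,9,10} 30  {5,6,7,8,9,10} 90
  7 to go: {1,2,4,5,7,8,10} 4  {2,4,5,6,7,8,10} 28  {2,4,5,7,8,9,10} 28  {3,4,5,7,8,9,10} 84  {3,4,6,7,8,9,10} 105  {3,5,6,7,8,9,10} 315  {4,5,6,7,8,9,10} 168
  8 to go: {0,1,2,4,5,7,8,10} 4  {1,2,4,5,6,7,8,10} 32  {1,2,4,5,7,8,9,10} 32  {2,3,4,5,7,8,9,10} 112  {2,4,5,6,7,8,9,10} 224  {3,4,5,6,7,8,9,10} 672
  9 to go: {0,1,2,4,5,6,7,8,10} 36  {0,1,2,4,5,7,8,9,10} 36  {1,2,3,4,5,7,8,9,10} 144  {1,2,4,5,6,7,8,9,10} 288  {2,3,4,5,6,7,8,9,10} 1008
  if 0:z drops first: 1440 orders
  if 3:a drops first: 360 orders
  if 6:x drops first: 180 orders
heap linearizations: 1980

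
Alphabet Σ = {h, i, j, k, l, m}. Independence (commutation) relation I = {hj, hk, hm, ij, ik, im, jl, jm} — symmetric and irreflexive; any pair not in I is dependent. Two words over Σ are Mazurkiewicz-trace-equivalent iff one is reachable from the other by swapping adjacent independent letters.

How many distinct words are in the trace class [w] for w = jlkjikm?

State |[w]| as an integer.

11

drop 0:j onto floor
drop 1:l onto floor
drop 2:k onto {0:j, 1:l}
drop 3:j onto {2:k}
drop 4:i onto {1:l}
drop 5:k onto {3:j}
drop 6:m onto {5:k}
ground layer = {0:j, 1:l}
drop-orders for the pieces not yet dropped (sum over which currently-grounded one goes next):
  1 to go: {4} 1  {6} 1
  2 to go: {4,6} 2  {5,6} 1
  3 to go: {3,5,6} 1  {4,5,6} 3
  4 to go: {2,3,5,6} 1  {3,4,5,6} 4
  5 to go: {0,2,3,5,6} 1  {2,3,4,5,6} 5
  if 0:j drops first: 5 orders
  if 1:l drops first: 6 orders
heap linearizations: 11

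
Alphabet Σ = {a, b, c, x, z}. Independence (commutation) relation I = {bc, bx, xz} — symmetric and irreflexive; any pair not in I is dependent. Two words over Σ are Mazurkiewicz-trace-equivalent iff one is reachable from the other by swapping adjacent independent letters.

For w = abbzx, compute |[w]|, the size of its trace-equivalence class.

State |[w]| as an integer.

#0=a has no predecessor
#1=b depends on [0:a]
#2=b depends on [1:b]
#3=z depends on [2:b]
#4=x depends on [0:a]
sources: [0:a]
N(rest) = Σ N(rest − s) over sources s of rest; N(one piece) = 1:
  size 1 → [3]=1  [4]=1
  size 2 → [2,3]=1  [3,4]=2
  size 3 → [1,2,3]=1  [2,3,4]=3
  first=0(a) contributes 4

4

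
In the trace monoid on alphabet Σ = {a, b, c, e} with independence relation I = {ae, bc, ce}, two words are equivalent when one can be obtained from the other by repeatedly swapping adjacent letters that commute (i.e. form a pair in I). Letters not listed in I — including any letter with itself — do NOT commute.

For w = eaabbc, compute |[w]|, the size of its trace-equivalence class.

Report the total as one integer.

piece 0:e — minimal
piece 1:a — minimal
piece 2:a rests on {1:a}
piece 3:b rests on {0:e, 2:a}
piece 4:b rests on {3:b}
piece 5:c rests on {2:a}
minimal pieces: {0:e, 1:a}
ways to finish when only these pieces remain (= sum over removing one remaining piece with nothing left below it):
  1 left: {4}→1  {5}→1
  2 left: {3,4}→1  {4,5}→2
  3 left: {0,3,4}→1  {3,4,5}→3
  4 left: {0,3,4,5}→4  {2,3,4,5}→3
  placing 0:e first → 3 extensions
  placing 1:a first → 7 extensions
total linear extensions = 10

10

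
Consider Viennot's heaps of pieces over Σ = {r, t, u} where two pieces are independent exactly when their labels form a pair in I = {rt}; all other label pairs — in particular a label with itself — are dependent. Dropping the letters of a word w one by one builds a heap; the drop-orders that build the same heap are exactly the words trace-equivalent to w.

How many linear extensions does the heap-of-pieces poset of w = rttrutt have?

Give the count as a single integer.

drop 0:r onto floor
drop 1:t onto floor
drop 2:t onto {1:t}
drop 3:r onto {0:r}
drop 4:u onto {2:t, 3:r}
drop 5:t onto {4:u}
drop 6:t onto {5:t}
ground layer = {0:r, 1:t}
drop-orders for the pieces not yet dropped (sum over which currently-grounded one goes next):
  1 to go: {6} 1
  2 to go: {5,6} 1
  3 to go: {4,5,6} 1
  4 to go: {2,4,5,6} 1  {3,4,5,6} 1
  5 to go: {0,3,4,5,6} 1  {1,2,4,5,6} 1  {2,3,4,5,6} 2
  if 0:r drops first: 3 orders
  if 1:t drops first: 3 orders
heap linearizations: 6

6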